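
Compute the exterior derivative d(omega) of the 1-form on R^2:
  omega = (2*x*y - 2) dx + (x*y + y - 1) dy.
d(omega) = (-2*x + y) dx ∧ dy

For a 1-form omega = sum_i f_i dx_i, the exterior derivative is
  d(omega) = sum_{i < j} (∂f_j/∂x_i - ∂f_i/∂x_j) dx_i ∧ dx_j.
  coefficient of dx ∧ dy: ∂f_2/∂x - ∂f_1/∂y = ∂(x*y + y - 1)/∂x - ∂(2*x*y - 2)/∂y = -2*x + y
Assembling: d(omega) = (-2*x + y) dx ∧ dy.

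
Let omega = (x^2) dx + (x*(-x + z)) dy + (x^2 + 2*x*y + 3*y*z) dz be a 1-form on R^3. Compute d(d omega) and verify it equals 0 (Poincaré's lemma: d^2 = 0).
d(d omega) = 0

Step 1: d omega = sum_{i<j} (∂f_j/∂x_i - ∂f_i/∂x_j) dx_i ∧ dx_j:
  coeff of dx ∧ dy: -2*x + z
  coeff of dx ∧ dz: 2*x + 2*y
  coeff of dy ∧ dz: x + 3*z
Step 2: Apply d again to each 2-form coefficient. The only possible 3-form in R^3 is dx ∧ dy ∧ dz, with coefficient
  ∂(coeff of dy∧dz)/∂x - ∂(coeff of dx∧dz)/∂y + ∂(coeff of dx∧dy)/∂z
  = ∂/∂x (x + 3*z) - ∂/∂y (2*x + 2*y) + ∂/∂z (-2*x + z).
Each of these terms simplifies to sums of mixed partials that cancel in pairs. The result is 0 (by equality of mixed partials for smooth functions — Schwarz / Clairaut).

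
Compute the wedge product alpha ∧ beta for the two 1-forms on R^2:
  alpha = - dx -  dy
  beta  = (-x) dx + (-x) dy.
alpha ∧ beta = 0

Distribute the wedge, using dx_i ∧ dx_j = -dx_j ∧ dx_i and dx_i ∧ dx_i = 0. For each pair (i, j) with i < j, the coefficient of dx_i ∧ dx_j in alpha ∧ beta is (alpha_i * beta_j - alpha_j * beta_i). Collecting: alpha ∧ beta = 0.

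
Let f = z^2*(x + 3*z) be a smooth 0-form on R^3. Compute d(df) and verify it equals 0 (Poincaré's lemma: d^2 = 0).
d(df) = 0

Step 1: df = sum_i (∂f/∂x_i) dx_i = (z^2) dx + (0) dy + (z*(2*x + 9*z)) dz.
Step 2: Apply d again. Using the 1-form formula, the coefficient of dx ∧ dy in d(df) is ∂^2 f/∂x ∂y - ∂^2 f/∂y ∂x = (0) - (0) = 0 (equality of mixed partials for smooth f).
Similarly for dx ∧ dz and dy ∧ dz — all coefficients vanish. So d(df) = 0.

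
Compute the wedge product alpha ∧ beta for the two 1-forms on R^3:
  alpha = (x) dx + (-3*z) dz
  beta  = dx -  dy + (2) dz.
alpha ∧ beta = (-x) dx ∧ dy + (2*x + 3*z) dx ∧ dz + (-3*z) dy ∧ dz

Distribute the wedge, using dx_i ∧ dx_j = -dx_j ∧ dx_i and dx_i ∧ dx_i = 0. For each pair (i, j) with i < j, the coefficient of dx_i ∧ dx_j in alpha ∧ beta is (alpha_i * beta_j - alpha_j * beta_i). Collecting: alpha ∧ beta = (-x) dx ∧ dy + (2*x + 3*z) dx ∧ dz + (-3*z) dy ∧ dz.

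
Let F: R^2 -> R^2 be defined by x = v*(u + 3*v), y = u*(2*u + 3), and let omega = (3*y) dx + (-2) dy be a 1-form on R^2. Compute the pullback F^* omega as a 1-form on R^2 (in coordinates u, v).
F^* omega = (6*u^2*v + 9*u*v - 8*u - 6) du + (3*u*(2*u^2 + 12*u*v + 3*u + 18*v)) dv

Using F^*(f dg) = (f ∘ F) d(g ∘ F), substitute each coordinate x_i by F_i(u, v) in f_i, and replace dx_i by d F_i = (∂F_i/∂u) du + (∂F_i/∂v) dv.
  For the x component: f_1(F) = 3*u*(2*u + 3); d F_1 = (v) du + (u + 6*v) dv
  For the y component: f_2(F) = -2; d F_2 = (4*u + 3) du + (0) dv
Combining and collecting du, dv coefficients:
  coeff of du: 6*u^2*v + 9*u*v - 8*u - 6
  coeff of dv: 3*u*(2*u^2 + 12*u*v + 3*u + 18*v)
F^* omega = (6*u^2*v + 9*u*v - 8*u - 6) du + (3*u*(2*u^2 + 12*u*v + 3*u + 18*v)) dv.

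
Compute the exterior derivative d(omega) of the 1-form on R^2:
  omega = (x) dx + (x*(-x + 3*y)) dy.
d(omega) = (-2*x + 3*y) dx ∧ dy

For a 1-form omega = sum_i f_i dx_i, the exterior derivative is
  d(omega) = sum_{i < j} (∂f_j/∂x_i - ∂f_i/∂x_j) dx_i ∧ dx_j.
  coefficient of dx ∧ dy: ∂f_2/∂x - ∂f_1/∂y = ∂(x*(-x + 3*y))/∂x - ∂(x)/∂y = -2*x + 3*y
Assembling: d(omega) = (-2*x + 3*y) dx ∧ dy.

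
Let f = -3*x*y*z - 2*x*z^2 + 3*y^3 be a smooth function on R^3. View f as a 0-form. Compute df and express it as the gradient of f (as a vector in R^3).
df = (z*(-3*y - 2*z)) dx + (-3*x*z + 9*y^2) dy + (x*(-3*y - 4*z)) dz; grad f = (z*(-3*y - 2*z), -3*x*z + 9*y^2, x*(-3*y - 4*z))

For a 0-form f, d f = (∂f/∂x) dx + (∂f/∂y) dy + (∂f/∂z) dz. The components of the vector representation are exactly the entries of grad f in Cartesian coordinates:
  ∂f/∂x = z*(-3*y - 2*z)
  ∂f/∂y = -3*x*z + 9*y^2
  ∂f/∂z = x*(-3*y - 4*z).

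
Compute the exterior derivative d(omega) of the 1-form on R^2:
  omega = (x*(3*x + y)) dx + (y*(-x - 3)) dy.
d(omega) = (-x - y) dx ∧ dy

For a 1-form omega = sum_i f_i dx_i, the exterior derivative is
  d(omega) = sum_{i < j} (∂f_j/∂x_i - ∂f_i/∂x_j) dx_i ∧ dx_j.
  coefficient of dx ∧ dy: ∂f_2/∂x - ∂f_1/∂y = ∂(y*(-x - 3))/∂x - ∂(x*(3*x + y))/∂y = -x - y
Assembling: d(omega) = (-x - y) dx ∧ dy.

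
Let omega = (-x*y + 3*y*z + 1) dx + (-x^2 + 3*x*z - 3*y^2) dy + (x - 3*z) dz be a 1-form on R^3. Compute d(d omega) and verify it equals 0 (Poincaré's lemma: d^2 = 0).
d(d omega) = 0

Step 1: d omega = sum_{i<j} (∂f_j/∂x_i - ∂f_i/∂x_j) dx_i ∧ dx_j:
  coeff of dx ∧ dy: -x
  coeff of dx ∧ dz: 1 - 3*y
  coeff of dy ∧ dz: -3*x
Step 2: Apply d again to each 2-form coefficient. The only possible 3-form in R^3 is dx ∧ dy ∧ dz, with coefficient
  ∂(coeff of dy∧dz)/∂x - ∂(coeff of dx∧dz)/∂y + ∂(coeff of dx∧dy)/∂z
  = ∂/∂x (-3*x) - ∂/∂y (1 - 3*y) + ∂/∂z (-x).
Each of these terms simplifies to sums of mixed partials that cancel in pairs. The result is 0 (by equality of mixed partials for smooth functions — Schwarz / Clairaut).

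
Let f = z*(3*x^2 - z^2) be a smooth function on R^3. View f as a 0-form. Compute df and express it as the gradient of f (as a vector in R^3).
df = (6*x*z) dx + (0) dy + (3*x^2 - 3*z^2) dz; grad f = (6*x*z, 0, 3*x^2 - 3*z^2)

For a 0-form f, d f = (∂f/∂x) dx + (∂f/∂y) dy + (∂f/∂z) dz. The components of the vector representation are exactly the entries of grad f in Cartesian coordinates:
  ∂f/∂x = 6*x*z
  ∂f/∂y = 0
  ∂f/∂z = 3*x^2 - 3*z^2.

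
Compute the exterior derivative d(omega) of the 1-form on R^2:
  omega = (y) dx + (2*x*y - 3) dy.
d(omega) = (2*y - 1) dx ∧ dy

For a 1-form omega = sum_i f_i dx_i, the exterior derivative is
  d(omega) = sum_{i < j} (∂f_j/∂x_i - ∂f_i/∂x_j) dx_i ∧ dx_j.
  coefficient of dx ∧ dy: ∂f_2/∂x - ∂f_1/∂y = ∂(2*x*y - 3)/∂x - ∂(y)/∂y = 2*y - 1
Assembling: d(omega) = (2*y - 1) dx ∧ dy.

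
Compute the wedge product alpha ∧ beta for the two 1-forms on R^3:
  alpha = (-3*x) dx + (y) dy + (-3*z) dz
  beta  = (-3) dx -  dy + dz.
alpha ∧ beta = (3*x + 3*y) dx ∧ dy + (-3*x - 9*z) dx ∧ dz + (y - 3*z) dy ∧ dz

Distribute the wedge, using dx_i ∧ dx_j = -dx_j ∧ dx_i and dx_i ∧ dx_i = 0. For each pair (i, j) with i < j, the coefficient of dx_i ∧ dx_j in alpha ∧ beta is (alpha_i * beta_j - alpha_j * beta_i). Collecting: alpha ∧ beta = (3*x + 3*y) dx ∧ dy + (-3*x - 9*z) dx ∧ dz + (y - 3*z) dy ∧ dz.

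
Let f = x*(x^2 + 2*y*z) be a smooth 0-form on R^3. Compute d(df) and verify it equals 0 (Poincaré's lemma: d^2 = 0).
d(df) = 0

Step 1: df = sum_i (∂f/∂x_i) dx_i = (3*x^2 + 2*y*z) dx + (2*x*z) dy + (2*x*y) dz.
Step 2: Apply d again. Using the 1-form formula, the coefficient of dx ∧ dy in d(df) is ∂^2 f/∂x ∂y - ∂^2 f/∂y ∂x = (2*z) - (2*z) = 0 (equality of mixed partials for smooth f).
Similarly for dx ∧ dz and dy ∧ dz — all coefficients vanish. So d(df) = 0.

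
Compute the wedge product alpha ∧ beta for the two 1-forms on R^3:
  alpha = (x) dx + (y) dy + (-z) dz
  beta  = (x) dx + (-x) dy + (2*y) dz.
alpha ∧ beta = (-x*(x + y)) dx ∧ dy + (x*(2*y + z)) dx ∧ dz + (-x*z + 2*y^2) dy ∧ dz

Distribute the wedge, using dx_i ∧ dx_j = -dx_j ∧ dx_i and dx_i ∧ dx_i = 0. For each pair (i, j) with i < j, the coefficient of dx_i ∧ dx_j in alpha ∧ beta is (alpha_i * beta_j - alpha_j * beta_i). Collecting: alpha ∧ beta = (-x*(x + y)) dx ∧ dy + (x*(2*y + z)) dx ∧ dz + (-x*z + 2*y^2) dy ∧ dz.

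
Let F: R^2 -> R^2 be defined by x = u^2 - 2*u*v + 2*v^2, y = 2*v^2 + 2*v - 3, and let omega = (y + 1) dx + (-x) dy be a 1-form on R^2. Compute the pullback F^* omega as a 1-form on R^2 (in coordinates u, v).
F^* omega = (4*u*v^2 + 4*u*v - 4*u - 4*v^3 - 4*v^2 + 4*v) du + (-4*u^2*v - 2*u^2 + 4*u*v^2 + 4*u + 4*v^2 - 8*v) dv

Using F^*(f dg) = (f ∘ F) d(g ∘ F), substitute each coordinate x_i by F_i(u, v) in f_i, and replace dx_i by d F_i = (∂F_i/∂u) du + (∂F_i/∂v) dv.
  For the x component: f_1(F) = 2*v^2 + 2*v - 2; d F_1 = (2*u - 2*v) du + (-2*u + 4*v) dv
  For the y component: f_2(F) = -u^2 + 2*u*v - 2*v^2; d F_2 = (0) du + (4*v + 2) dv
Combining and collecting du, dv coefficients:
  coeff of du: 4*u*v^2 + 4*u*v - 4*u - 4*v^3 - 4*v^2 + 4*v
  coeff of dv: -4*u^2*v - 2*u^2 + 4*u*v^2 + 4*u + 4*v^2 - 8*v
F^* omega = (4*u*v^2 + 4*u*v - 4*u - 4*v^3 - 4*v^2 + 4*v) du + (-4*u^2*v - 2*u^2 + 4*u*v^2 + 4*u + 4*v^2 - 8*v) dv.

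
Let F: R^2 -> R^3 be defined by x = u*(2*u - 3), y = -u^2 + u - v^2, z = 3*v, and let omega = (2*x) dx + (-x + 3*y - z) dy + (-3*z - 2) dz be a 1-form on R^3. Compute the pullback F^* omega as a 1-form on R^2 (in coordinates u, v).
F^* omega = (26*u^3 - 53*u^2 + 6*u*v^2 + 6*u*v + 24*u - 3*v^2 - 3*v) du + (10*u^2*v - 12*u*v + 6*v^3 + 6*v^2 - 27*v - 6) dv

Using F^*(f dg) = (f ∘ F) d(g ∘ F), substitute each coordinate x_i by F_i(u, v) in f_i, and replace dx_i by d F_i = (∂F_i/∂u) du + (∂F_i/∂v) dv.
  For the x component: f_1(F) = 2*u*(2*u - 3); d F_1 = (4*u - 3) du + (0) dv
  For the y component: f_2(F) = -5*u^2 + 6*u - 3*v^2 - 3*v; d F_2 = (1 - 2*u) du + (-2*v) dv
  For the z component: f_3(F) = -9*v - 2; d F_3 = (0) du + (3) dv
Combining and collecting du, dv coefficients:
  coeff of du: 26*u^3 - 53*u^2 + 6*u*v^2 + 6*u*v + 24*u - 3*v^2 - 3*v
  coeff of dv: 10*u^2*v - 12*u*v + 6*v^3 + 6*v^2 - 27*v - 6
F^* omega = (26*u^3 - 53*u^2 + 6*u*v^2 + 6*u*v + 24*u - 3*v^2 - 3*v) du + (10*u^2*v - 12*u*v + 6*v^3 + 6*v^2 - 27*v - 6) dv.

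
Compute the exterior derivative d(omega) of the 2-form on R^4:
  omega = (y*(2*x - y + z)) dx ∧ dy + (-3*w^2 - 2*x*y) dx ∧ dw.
d(omega) = (y) dx ∧ dy ∧ dz + (2*x) dx ∧ dy ∧ dw

For a 2-form omega = sum_{i<j} g_{ij} dx_i ∧ dx_j, the exterior derivative is
  d(omega) = sum_{i<j} d(g_{ij}) ∧ dx_i ∧ dx_j = sum_{i<j, k} (∂g_{ij}/∂x_k) dx_k ∧ dx_i ∧ dx_j.
Expand each term, using dx_k ∧ dx_i ∧ dx_j = sgn(permutation) dx_{(a)} ∧ dx_{(b)} ∧ dx_{(c)} with (a < b < c) sorted:
  d(y*(2*x - y + z)) includes (∂/∂z)(y*(2*x - y + z)) dz = (y) dz, which multiplied by dx ∧ dy gives (y) dx ∧ dy ∧ dz
  d(-3*w^2 - 2*x*y) includes (∂/∂y)(-3*w^2 - 2*x*y) dy = (-2*x) dy, which multiplied by dx ∧ dw gives (2*x) dx ∧ dy ∧ dw
Collecting like 3-forms: d(omega) = (y) dx ∧ dy ∧ dz + (2*x) dx ∧ dy ∧ dw.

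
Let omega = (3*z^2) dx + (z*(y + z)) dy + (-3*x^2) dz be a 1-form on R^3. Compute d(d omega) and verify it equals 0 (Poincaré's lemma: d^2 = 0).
d(d omega) = 0

Step 1: d omega = sum_{i<j} (∂f_j/∂x_i - ∂f_i/∂x_j) dx_i ∧ dx_j:
  coeff of dx ∧ dy: 0
  coeff of dx ∧ dz: -6*x - 6*z
  coeff of dy ∧ dz: -y - 2*z
Step 2: Apply d again to each 2-form coefficient. The only possible 3-form in R^3 is dx ∧ dy ∧ dz, with coefficient
  ∂(coeff of dy∧dz)/∂x - ∂(coeff of dx∧dz)/∂y + ∂(coeff of dx∧dy)/∂z
  = ∂/∂x (-y - 2*z) - ∂/∂y (-6*x - 6*z) + ∂/∂z (0).
Each of these terms simplifies to sums of mixed partials that cancel in pairs. The result is 0 (by equality of mixed partials for smooth functions — Schwarz / Clairaut).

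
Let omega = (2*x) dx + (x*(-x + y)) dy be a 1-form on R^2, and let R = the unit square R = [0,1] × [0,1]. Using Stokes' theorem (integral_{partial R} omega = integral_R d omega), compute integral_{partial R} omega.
integral_(partial R) omega = -1/2

Stokes: integral_partial_R omega = integral_R d omega with d omega = (∂Q/∂x - ∂P/∂y) dx ∧ dy.
  ∂Q/∂x = -2*x + y
  ∂P/∂y = 0
  integrand = ∂Q/∂x - ∂P/∂y = -2*x + y.
Integrating over R: integral_0^1 integral_0^1 (-2*x + y) dx dy = -1/2.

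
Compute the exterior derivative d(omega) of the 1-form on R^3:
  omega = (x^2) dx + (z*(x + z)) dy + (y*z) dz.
d(omega) = (z) dx ∧ dy + (-x - z) dy ∧ dz

For a 1-form omega = sum_i f_i dx_i, the exterior derivative is
  d(omega) = sum_{i < j} (∂f_j/∂x_i - ∂f_i/∂x_j) dx_i ∧ dx_j.
  coefficient of dx ∧ dy: ∂f_2/∂x - ∂f_1/∂y = ∂(z*(x + z))/∂x - ∂(x^2)/∂y = z
  coefficient of dy ∧ dz: ∂f_3/∂y - ∂f_2/∂z = ∂(y*z)/∂y - ∂(z*(x + z))/∂z = -x - z
Assembling: d(omega) = (z) dx ∧ dy + (-x - z) dy ∧ dz.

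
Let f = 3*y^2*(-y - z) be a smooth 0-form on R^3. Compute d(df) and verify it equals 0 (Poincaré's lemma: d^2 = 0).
d(df) = 0

Step 1: df = sum_i (∂f/∂x_i) dx_i = (0) dx + (3*y*(-3*y - 2*z)) dy + (-3*y^2) dz.
Step 2: Apply d again. Using the 1-form formula, the coefficient of dx ∧ dy in d(df) is ∂^2 f/∂x ∂y - ∂^2 f/∂y ∂x = (0) - (0) = 0 (equality of mixed partials for smooth f).
Similarly for dx ∧ dz and dy ∧ dz — all coefficients vanish. So d(df) = 0.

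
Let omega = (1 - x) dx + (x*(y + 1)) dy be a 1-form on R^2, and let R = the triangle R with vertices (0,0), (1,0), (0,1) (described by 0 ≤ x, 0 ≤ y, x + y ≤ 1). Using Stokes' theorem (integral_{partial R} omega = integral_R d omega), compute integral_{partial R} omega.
integral_(partial R) omega = 2/3

Stokes: integral_partial_R omega = integral_R d omega with d omega = (∂Q/∂x - ∂P/∂y) dx ∧ dy.
  ∂Q/∂x = y + 1
  ∂P/∂y = 0
  integrand = ∂Q/∂x - ∂P/∂y = y + 1.
Integrating over R: integral_0^1 integral_0^{1-x} (y + 1) dy dx = 2/3.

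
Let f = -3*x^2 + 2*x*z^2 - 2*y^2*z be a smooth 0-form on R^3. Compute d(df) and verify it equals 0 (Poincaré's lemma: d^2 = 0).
d(df) = 0

Step 1: df = sum_i (∂f/∂x_i) dx_i = (-6*x + 2*z^2) dx + (-4*y*z) dy + (4*x*z - 2*y^2) dz.
Step 2: Apply d again. Using the 1-form formula, the coefficient of dx ∧ dy in d(df) is ∂^2 f/∂x ∂y - ∂^2 f/∂y ∂x = (0) - (0) = 0 (equality of mixed partials for smooth f).
Similarly for dx ∧ dz and dy ∧ dz — all coefficients vanish. So d(df) = 0.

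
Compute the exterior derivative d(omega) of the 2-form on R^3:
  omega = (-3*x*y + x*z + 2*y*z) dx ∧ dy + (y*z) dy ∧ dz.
d(omega) = (x + 2*y) dx ∧ dy ∧ dz

For a 2-form omega = sum_{i<j} g_{ij} dx_i ∧ dx_j, the exterior derivative is
  d(omega) = sum_{i<j} d(g_{ij}) ∧ dx_i ∧ dx_j = sum_{i<j, k} (∂g_{ij}/∂x_k) dx_k ∧ dx_i ∧ dx_j.
Expand each term, using dx_k ∧ dx_i ∧ dx_j = sgn(permutation) dx_{(a)} ∧ dx_{(b)} ∧ dx_{(c)} with (a < b < c) sorted:
  d(-3*x*y + x*z + 2*y*z) includes (∂/∂z)(-3*x*y + x*z + 2*y*z) dz = (x + 2*y) dz, which multiplied by dx ∧ dy gives (x + 2*y) dx ∧ dy ∧ dz
Collecting like 3-forms: d(omega) = (x + 2*y) dx ∧ dy ∧ dz.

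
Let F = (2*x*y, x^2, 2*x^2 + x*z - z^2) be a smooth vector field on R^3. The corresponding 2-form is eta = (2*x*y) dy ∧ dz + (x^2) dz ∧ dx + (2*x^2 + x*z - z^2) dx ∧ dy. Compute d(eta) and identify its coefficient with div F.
d(eta) = (x + 2*y - 2*z) dx ∧ dy ∧ dz; div F = x + 2*y - 2*z

For a 2-form in R^3 of the form above, applying d gives a 3-form with coefficient ∂P/∂x + ∂Q/∂y + ∂R/∂z:
  ∂P/∂x = 2*y
  ∂Q/∂y = 0
  ∂R/∂z = x - 2*z
Sum = x + 2*y - 2*z, which is exactly div F.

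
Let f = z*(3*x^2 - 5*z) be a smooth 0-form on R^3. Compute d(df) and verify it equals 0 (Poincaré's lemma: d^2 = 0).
d(df) = 0

Step 1: df = sum_i (∂f/∂x_i) dx_i = (6*x*z) dx + (0) dy + (3*x^2 - 10*z) dz.
Step 2: Apply d again. Using the 1-form formula, the coefficient of dx ∧ dy in d(df) is ∂^2 f/∂x ∂y - ∂^2 f/∂y ∂x = (0) - (0) = 0 (equality of mixed partials for smooth f).
Similarly for dx ∧ dz and dy ∧ dz — all coefficients vanish. So d(df) = 0.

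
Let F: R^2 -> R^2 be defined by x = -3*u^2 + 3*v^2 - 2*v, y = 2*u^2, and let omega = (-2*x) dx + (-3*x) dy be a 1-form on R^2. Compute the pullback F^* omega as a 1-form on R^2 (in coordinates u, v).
F^* omega = (36*u^2*v - 12*u^2 - 36*v^3 + 36*v^2 - 8*v) dv

Using F^*(f dg) = (f ∘ F) d(g ∘ F), substitute each coordinate x_i by F_i(u, v) in f_i, and replace dx_i by d F_i = (∂F_i/∂u) du + (∂F_i/∂v) dv.
  For the x component: f_1(F) = 6*u^2 - 6*v^2 + 4*v; d F_1 = (-6*u) du + (6*v - 2) dv
  For the y component: f_2(F) = 9*u^2 - 9*v^2 + 6*v; d F_2 = (4*u) du + (0) dv
Combining and collecting du, dv coefficients:
  coeff of du: 0
  coeff of dv: 36*u^2*v - 12*u^2 - 36*v^3 + 36*v^2 - 8*v
F^* omega = (36*u^2*v - 12*u^2 - 36*v^3 + 36*v^2 - 8*v) dv.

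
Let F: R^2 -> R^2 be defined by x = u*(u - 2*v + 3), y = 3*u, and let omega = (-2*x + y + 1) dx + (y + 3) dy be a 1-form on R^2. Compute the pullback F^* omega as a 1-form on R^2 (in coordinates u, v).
F^* omega = (-4*u^3 + 12*u^2*v - 12*u^2 - 8*u*v^2 + 18*u*v + 2*u - 2*v + 12) du + (2*u*(2*u^2 - 4*u*v + 3*u - 1)) dv

Using F^*(f dg) = (f ∘ F) d(g ∘ F), substitute each coordinate x_i by F_i(u, v) in f_i, and replace dx_i by d F_i = (∂F_i/∂u) du + (∂F_i/∂v) dv.
  For the x component: f_1(F) = -2*u^2 + 4*u*v - 3*u + 1; d F_1 = (2*u - 2*v + 3) du + (-2*u) dv
  For the y component: f_2(F) = 3*u + 3; d F_2 = (3) du + (0) dv
Combining and collecting du, dv coefficients:
  coeff of du: -4*u^3 + 12*u^2*v - 12*u^2 - 8*u*v^2 + 18*u*v + 2*u - 2*v + 12
  coeff of dv: 2*u*(2*u^2 - 4*u*v + 3*u - 1)
F^* omega = (-4*u^3 + 12*u^2*v - 12*u^2 - 8*u*v^2 + 18*u*v + 2*u - 2*v + 12) du + (2*u*(2*u^2 - 4*u*v + 3*u - 1)) dv.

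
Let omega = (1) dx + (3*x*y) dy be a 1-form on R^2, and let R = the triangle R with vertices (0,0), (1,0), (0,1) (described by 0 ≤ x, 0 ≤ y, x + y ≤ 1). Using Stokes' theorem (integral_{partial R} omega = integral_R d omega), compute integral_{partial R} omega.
integral_(partial R) omega = 1/2

Stokes: integral_partial_R omega = integral_R d omega with d omega = (∂Q/∂x - ∂P/∂y) dx ∧ dy.
  ∂Q/∂x = 3*y
  ∂P/∂y = 0
  integrand = ∂Q/∂x - ∂P/∂y = 3*y.
Integrating over R: integral_0^1 integral_0^{1-x} (3*y) dy dx = 1/2.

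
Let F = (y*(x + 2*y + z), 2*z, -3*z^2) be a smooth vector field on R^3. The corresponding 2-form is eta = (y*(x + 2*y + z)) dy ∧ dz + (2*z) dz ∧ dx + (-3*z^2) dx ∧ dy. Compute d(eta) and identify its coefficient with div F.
d(eta) = (y - 6*z) dx ∧ dy ∧ dz; div F = y - 6*z

For a 2-form in R^3 of the form above, applying d gives a 3-form with coefficient ∂P/∂x + ∂Q/∂y + ∂R/∂z:
  ∂P/∂x = y
  ∂Q/∂y = 0
  ∂R/∂z = -6*z
Sum = y - 6*z, which is exactly div F.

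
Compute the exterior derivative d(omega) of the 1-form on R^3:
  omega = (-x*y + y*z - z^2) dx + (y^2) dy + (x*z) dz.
d(omega) = (x - z) dx ∧ dy + (-y + 3*z) dx ∧ dz

For a 1-form omega = sum_i f_i dx_i, the exterior derivative is
  d(omega) = sum_{i < j} (∂f_j/∂x_i - ∂f_i/∂x_j) dx_i ∧ dx_j.
  coefficient of dx ∧ dy: ∂f_2/∂x - ∂f_1/∂y = ∂(y^2)/∂x - ∂(-x*y + y*z - z^2)/∂y = x - z
  coefficient of dx ∧ dz: ∂f_3/∂x - ∂f_1/∂z = ∂(x*z)/∂x - ∂(-x*y + y*z - z^2)/∂z = -y + 3*z
Assembling: d(omega) = (x - z) dx ∧ dy + (-y + 3*z) dx ∧ dz.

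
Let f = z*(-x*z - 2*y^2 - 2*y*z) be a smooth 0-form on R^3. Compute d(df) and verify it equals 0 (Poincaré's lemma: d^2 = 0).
d(df) = 0

Step 1: df = sum_i (∂f/∂x_i) dx_i = (-z^2) dx + (2*z*(-2*y - z)) dy + (-2*x*z - 2*y^2 - 4*y*z) dz.
Step 2: Apply d again. Using the 1-form formula, the coefficient of dx ∧ dy in d(df) is ∂^2 f/∂x ∂y - ∂^2 f/∂y ∂x = (0) - (0) = 0 (equality of mixed partials for smooth f).
Similarly for dx ∧ dz and dy ∧ dz — all coefficients vanish. So d(df) = 0.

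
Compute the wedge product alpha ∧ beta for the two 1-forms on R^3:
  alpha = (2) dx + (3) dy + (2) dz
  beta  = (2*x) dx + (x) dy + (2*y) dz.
alpha ∧ beta = (-4*x) dx ∧ dy + (-4*x + 4*y) dx ∧ dz + (-2*x + 6*y) dy ∧ dz

Distribute the wedge, using dx_i ∧ dx_j = -dx_j ∧ dx_i and dx_i ∧ dx_i = 0. For each pair (i, j) with i < j, the coefficient of dx_i ∧ dx_j in alpha ∧ beta is (alpha_i * beta_j - alpha_j * beta_i). Collecting: alpha ∧ beta = (-4*x) dx ∧ dy + (-4*x + 4*y) dx ∧ dz + (-2*x + 6*y) dy ∧ dz.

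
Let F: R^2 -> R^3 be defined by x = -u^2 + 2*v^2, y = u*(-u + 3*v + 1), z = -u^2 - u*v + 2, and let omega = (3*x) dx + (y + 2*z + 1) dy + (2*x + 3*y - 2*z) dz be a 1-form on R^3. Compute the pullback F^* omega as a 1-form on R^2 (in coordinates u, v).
F^* omega = (18*u^3 - 30*u^2*v - 11*u^2 - 28*u*v^2 + u*v - u - 4*v^3 + 19*v + 5) du + (-6*u^3 - 20*u^2*v - 4*u*v^2 + 19*u + 24*v^3) dv

Using F^*(f dg) = (f ∘ F) d(g ∘ F), substitute each coordinate x_i by F_i(u, v) in f_i, and replace dx_i by d F_i = (∂F_i/∂u) du + (∂F_i/∂v) dv.
  For the x component: f_1(F) = -3*u^2 + 6*v^2; d F_1 = (-2*u) du + (4*v) dv
  For the y component: f_2(F) = -3*u^2 + u*v + u + 5; d F_2 = (-2*u + 3*v + 1) du + (3*u) dv
  For the z component: f_3(F) = -3*u^2 + 11*u*v + 3*u + 4*v^2 - 4; d F_3 = (-2*u - v) du + (-u) dv
Combining and collecting du, dv coefficients:
  coeff of du: 18*u^3 - 30*u^2*v - 11*u^2 - 28*u*v^2 + u*v - u - 4*v^3 + 19*v + 5
  coeff of dv: -6*u^3 - 20*u^2*v - 4*u*v^2 + 19*u + 24*v^3
F^* omega = (18*u^3 - 30*u^2*v - 11*u^2 - 28*u*v^2 + u*v - u - 4*v^3 + 19*v + 5) du + (-6*u^3 - 20*u^2*v - 4*u*v^2 + 19*u + 24*v^3) dv.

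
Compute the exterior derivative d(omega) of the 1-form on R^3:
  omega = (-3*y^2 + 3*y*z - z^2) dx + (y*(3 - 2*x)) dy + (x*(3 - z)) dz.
d(omega) = (4*y - 3*z) dx ∧ dy + (-3*y + z + 3) dx ∧ dz

For a 1-form omega = sum_i f_i dx_i, the exterior derivative is
  d(omega) = sum_{i < j} (∂f_j/∂x_i - ∂f_i/∂x_j) dx_i ∧ dx_j.
  coefficient of dx ∧ dy: ∂f_2/∂x - ∂f_1/∂y = ∂(y*(3 - 2*x))/∂x - ∂(-3*y^2 + 3*y*z - z^2)/∂y = 4*y - 3*z
  coefficient of dx ∧ dz: ∂f_3/∂x - ∂f_1/∂z = ∂(x*(3 - z))/∂x - ∂(-3*y^2 + 3*y*z - z^2)/∂z = -3*y + z + 3
Assembling: d(omega) = (4*y - 3*z) dx ∧ dy + (-3*y + z + 3) dx ∧ dz.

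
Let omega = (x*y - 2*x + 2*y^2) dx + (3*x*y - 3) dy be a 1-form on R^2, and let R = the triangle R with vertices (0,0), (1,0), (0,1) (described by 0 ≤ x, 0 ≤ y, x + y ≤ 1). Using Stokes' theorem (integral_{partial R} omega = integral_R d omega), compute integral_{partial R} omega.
integral_(partial R) omega = -1/3

Stokes: integral_partial_R omega = integral_R d omega with d omega = (∂Q/∂x - ∂P/∂y) dx ∧ dy.
  ∂Q/∂x = 3*y
  ∂P/∂y = x + 4*y
  integrand = ∂Q/∂x - ∂P/∂y = -x - y.
Integrating over R: integral_0^1 integral_0^{1-x} (-x - y) dy dx = -1/3.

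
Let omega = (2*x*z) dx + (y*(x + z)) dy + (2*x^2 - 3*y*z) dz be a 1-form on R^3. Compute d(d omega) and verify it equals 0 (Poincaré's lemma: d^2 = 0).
d(d omega) = 0

Step 1: d omega = sum_{i<j} (∂f_j/∂x_i - ∂f_i/∂x_j) dx_i ∧ dx_j:
  coeff of dx ∧ dy: y
  coeff of dx ∧ dz: 2*x
  coeff of dy ∧ dz: -y - 3*z
Step 2: Apply d again to each 2-form coefficient. The only possible 3-form in R^3 is dx ∧ dy ∧ dz, with coefficient
  ∂(coeff of dy∧dz)/∂x - ∂(coeff of dx∧dz)/∂y + ∂(coeff of dx∧dy)/∂z
  = ∂/∂x (-y - 3*z) - ∂/∂y (2*x) + ∂/∂z (y).
Each of these terms simplifies to sums of mixed partials that cancel in pairs. The result is 0 (by equality of mixed partials for smooth functions — Schwarz / Clairaut).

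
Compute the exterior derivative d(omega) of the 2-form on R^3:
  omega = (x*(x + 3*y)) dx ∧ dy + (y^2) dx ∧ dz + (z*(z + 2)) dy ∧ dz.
d(omega) = (-2*y) dx ∧ dy ∧ dz

For a 2-form omega = sum_{i<j} g_{ij} dx_i ∧ dx_j, the exterior derivative is
  d(omega) = sum_{i<j} d(g_{ij}) ∧ dx_i ∧ dx_j = sum_{i<j, k} (∂g_{ij}/∂x_k) dx_k ∧ dx_i ∧ dx_j.
Expand each term, using dx_k ∧ dx_i ∧ dx_j = sgn(permutation) dx_{(a)} ∧ dx_{(b)} ∧ dx_{(c)} with (a < b < c) sorted:
  d(y^2) includes (∂/∂y)(y^2) dy = (2*y) dy, which multiplied by dx ∧ dz gives (-2*y) dx ∧ dy ∧ dz
Collecting like 3-forms: d(omega) = (-2*y) dx ∧ dy ∧ dz.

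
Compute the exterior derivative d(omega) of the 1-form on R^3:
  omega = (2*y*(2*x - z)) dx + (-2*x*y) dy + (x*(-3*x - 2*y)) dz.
d(omega) = (-4*x - 2*y + 2*z) dx ∧ dy + (-6*x) dx ∧ dz + (-2*x) dy ∧ dz

For a 1-form omega = sum_i f_i dx_i, the exterior derivative is
  d(omega) = sum_{i < j} (∂f_j/∂x_i - ∂f_i/∂x_j) dx_i ∧ dx_j.
  coefficient of dx ∧ dy: ∂f_2/∂x - ∂f_1/∂y = ∂(-2*x*y)/∂x - ∂(2*y*(2*x - z))/∂y = -4*x - 2*y + 2*z
  coefficient of dx ∧ dz: ∂f_3/∂x - ∂f_1/∂z = ∂(x*(-3*x - 2*y))/∂x - ∂(2*y*(2*x - z))/∂z = -6*x
  coefficient of dy ∧ dz: ∂f_3/∂y - ∂f_2/∂z = ∂(x*(-3*x - 2*y))/∂y - ∂(-2*x*y)/∂z = -2*x
Assembling: d(omega) = (-4*x - 2*y + 2*z) dx ∧ dy + (-6*x) dx ∧ dz + (-2*x) dy ∧ dz.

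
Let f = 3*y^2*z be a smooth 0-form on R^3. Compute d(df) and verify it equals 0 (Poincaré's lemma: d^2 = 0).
d(df) = 0

Step 1: df = sum_i (∂f/∂x_i) dx_i = (0) dx + (6*y*z) dy + (3*y^2) dz.
Step 2: Apply d again. Using the 1-form formula, the coefficient of dx ∧ dy in d(df) is ∂^2 f/∂x ∂y - ∂^2 f/∂y ∂x = (0) - (0) = 0 (equality of mixed partials for smooth f).
Similarly for dx ∧ dz and dy ∧ dz — all coefficients vanish. So d(df) = 0.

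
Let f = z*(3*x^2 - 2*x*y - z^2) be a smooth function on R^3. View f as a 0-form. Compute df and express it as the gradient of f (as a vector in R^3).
df = (2*z*(3*x - y)) dx + (-2*x*z) dy + (3*x^2 - 2*x*y - 3*z^2) dz; grad f = (2*z*(3*x - y), -2*x*z, 3*x^2 - 2*x*y - 3*z^2)

For a 0-form f, d f = (∂f/∂x) dx + (∂f/∂y) dy + (∂f/∂z) dz. The components of the vector representation are exactly the entries of grad f in Cartesian coordinates:
  ∂f/∂x = 2*z*(3*x - y)
  ∂f/∂y = -2*x*z
  ∂f/∂z = 3*x^2 - 2*x*y - 3*z^2.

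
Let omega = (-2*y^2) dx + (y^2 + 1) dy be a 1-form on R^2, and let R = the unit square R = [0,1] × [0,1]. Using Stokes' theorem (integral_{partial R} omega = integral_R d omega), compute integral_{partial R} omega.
integral_(partial R) omega = 2

Stokes: integral_partial_R omega = integral_R d omega with d omega = (∂Q/∂x - ∂P/∂y) dx ∧ dy.
  ∂Q/∂x = 0
  ∂P/∂y = -4*y
  integrand = ∂Q/∂x - ∂P/∂y = 4*y.
Integrating over R: integral_0^1 integral_0^1 (4*y) dx dy = 2.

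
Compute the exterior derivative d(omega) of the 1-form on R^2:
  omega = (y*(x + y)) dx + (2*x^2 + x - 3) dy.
d(omega) = (3*x - 2*y + 1) dx ∧ dy

For a 1-form omega = sum_i f_i dx_i, the exterior derivative is
  d(omega) = sum_{i < j} (∂f_j/∂x_i - ∂f_i/∂x_j) dx_i ∧ dx_j.
  coefficient of dx ∧ dy: ∂f_2/∂x - ∂f_1/∂y = ∂(2*x^2 + x - 3)/∂x - ∂(y*(x + y))/∂y = 3*x - 2*y + 1
Assembling: d(omega) = (3*x - 2*y + 1) dx ∧ dy.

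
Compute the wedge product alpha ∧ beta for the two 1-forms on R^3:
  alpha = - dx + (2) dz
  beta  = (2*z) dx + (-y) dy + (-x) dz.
alpha ∧ beta = (y) dx ∧ dy + (x - 4*z) dx ∧ dz + (2*y) dy ∧ dz

Distribute the wedge, using dx_i ∧ dx_j = -dx_j ∧ dx_i and dx_i ∧ dx_i = 0. For each pair (i, j) with i < j, the coefficient of dx_i ∧ dx_j in alpha ∧ beta is (alpha_i * beta_j - alpha_j * beta_i). Collecting: alpha ∧ beta = (y) dx ∧ dy + (x - 4*z) dx ∧ dz + (2*y) dy ∧ dz.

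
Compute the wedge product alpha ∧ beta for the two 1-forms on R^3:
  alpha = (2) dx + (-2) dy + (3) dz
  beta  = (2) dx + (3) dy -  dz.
alpha ∧ beta = (10) dx ∧ dy + (-8) dx ∧ dz + (-7) dy ∧ dz

Distribute the wedge, using dx_i ∧ dx_j = -dx_j ∧ dx_i and dx_i ∧ dx_i = 0. For each pair (i, j) with i < j, the coefficient of dx_i ∧ dx_j in alpha ∧ beta is (alpha_i * beta_j - alpha_j * beta_i). Collecting: alpha ∧ beta = (10) dx ∧ dy + (-8) dx ∧ dz + (-7) dy ∧ dz.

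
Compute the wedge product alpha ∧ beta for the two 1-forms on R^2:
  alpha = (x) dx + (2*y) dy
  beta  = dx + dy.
alpha ∧ beta = (x - 2*y) dx ∧ dy

Distribute the wedge, using dx_i ∧ dx_j = -dx_j ∧ dx_i and dx_i ∧ dx_i = 0. For each pair (i, j) with i < j, the coefficient of dx_i ∧ dx_j in alpha ∧ beta is (alpha_i * beta_j - alpha_j * beta_i). Collecting: alpha ∧ beta = (x - 2*y) dx ∧ dy.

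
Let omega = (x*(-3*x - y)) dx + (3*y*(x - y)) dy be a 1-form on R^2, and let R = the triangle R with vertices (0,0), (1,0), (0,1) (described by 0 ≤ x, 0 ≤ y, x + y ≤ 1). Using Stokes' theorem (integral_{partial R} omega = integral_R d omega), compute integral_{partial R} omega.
integral_(partial R) omega = 2/3

Stokes: integral_partial_R omega = integral_R d omega with d omega = (∂Q/∂x - ∂P/∂y) dx ∧ dy.
  ∂Q/∂x = 3*y
  ∂P/∂y = -x
  integrand = ∂Q/∂x - ∂P/∂y = x + 3*y.
Integrating over R: integral_0^1 integral_0^{1-x} (x + 3*y) dy dx = 2/3.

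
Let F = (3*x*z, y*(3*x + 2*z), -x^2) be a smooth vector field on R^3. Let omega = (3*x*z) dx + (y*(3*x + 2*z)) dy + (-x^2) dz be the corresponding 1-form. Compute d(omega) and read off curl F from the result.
d(omega) = (-2*y) dy ∧ dz + (5*x) dz ∧ dx + (3*y) dx ∧ dy; curl F = (-2*y, 5*x, 3*y)

d omega = sum_{i<j} (∂f_j/∂x_i - ∂f_i/∂x_j) dx_i ∧ dx_j. Under the identification (dy ∧ dz, dz ∧ dx, dx ∧ dy) ↔ (e_x, e_y, e_z), the coefficients are exactly the components of curl F. Compute:
  ∂R/∂y - ∂Q/∂z = (0) - (2*y) = -2*y
  ∂P/∂z - ∂R/∂x = (3*x) - (-2*x) = 5*x
  ∂Q/∂x - ∂P/∂y = (3*y) - (0) = 3*y.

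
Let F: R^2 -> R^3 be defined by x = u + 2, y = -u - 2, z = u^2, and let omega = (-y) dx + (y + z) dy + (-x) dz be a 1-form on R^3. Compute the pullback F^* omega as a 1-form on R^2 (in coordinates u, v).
F^* omega = (-3*u^2 - 2*u + 4) du

Using F^*(f dg) = (f ∘ F) d(g ∘ F), substitute each coordinate x_i by F_i(u, v) in f_i, and replace dx_i by d F_i = (∂F_i/∂u) du + (∂F_i/∂v) dv.
  For the x component: f_1(F) = u + 2; d F_1 = (1) du + (0) dv
  For the y component: f_2(F) = u^2 - u - 2; d F_2 = (-1) du + (0) dv
  For the z component: f_3(F) = -u - 2; d F_3 = (2*u) du + (0) dv
Combining and collecting du, dv coefficients:
  coeff of du: -3*u^2 - 2*u + 4
  coeff of dv: 0
F^* omega = (-3*u^2 - 2*u + 4) du.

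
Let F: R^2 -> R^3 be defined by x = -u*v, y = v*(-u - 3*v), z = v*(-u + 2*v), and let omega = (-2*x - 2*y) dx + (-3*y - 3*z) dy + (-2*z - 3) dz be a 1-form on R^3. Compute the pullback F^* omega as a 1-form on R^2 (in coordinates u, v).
F^* omega = (v*(-12*u*v - 5*v^2 + 3)) du + (-12*u^2*v - 33*u*v^2 + 3*u - 34*v^3 - 12*v) dv

Using F^*(f dg) = (f ∘ F) d(g ∘ F), substitute each coordinate x_i by F_i(u, v) in f_i, and replace dx_i by d F_i = (∂F_i/∂u) du + (∂F_i/∂v) dv.
  For the x component: f_1(F) = 2*v*(2*u + 3*v); d F_1 = (-v) du + (-u) dv
  For the y component: f_2(F) = 3*v*(2*u + v); d F_2 = (-v) du + (-u - 6*v) dv
  For the z component: f_3(F) = 2*u*v - 4*v^2 - 3; d F_3 = (-v) du + (-u + 4*v) dv
Combining and collecting du, dv coefficients:
  coeff of du: v*(-12*u*v - 5*v^2 + 3)
  coeff of dv: -12*u^2*v - 33*u*v^2 + 3*u - 34*v^3 - 12*v
F^* omega = (v*(-12*u*v - 5*v^2 + 3)) du + (-12*u^2*v - 33*u*v^2 + 3*u - 34*v^3 - 12*v) dv.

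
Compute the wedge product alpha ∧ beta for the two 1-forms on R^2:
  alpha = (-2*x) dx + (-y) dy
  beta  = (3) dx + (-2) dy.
alpha ∧ beta = (4*x + 3*y) dx ∧ dy

Distribute the wedge, using dx_i ∧ dx_j = -dx_j ∧ dx_i and dx_i ∧ dx_i = 0. For each pair (i, j) with i < j, the coefficient of dx_i ∧ dx_j in alpha ∧ beta is (alpha_i * beta_j - alpha_j * beta_i). Collecting: alpha ∧ beta = (4*x + 3*y) dx ∧ dy.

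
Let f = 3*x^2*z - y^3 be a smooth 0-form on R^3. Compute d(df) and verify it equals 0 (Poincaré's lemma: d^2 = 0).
d(df) = 0

Step 1: df = sum_i (∂f/∂x_i) dx_i = (6*x*z) dx + (-3*y^2) dy + (3*x^2) dz.
Step 2: Apply d again. Using the 1-form formula, the coefficient of dx ∧ dy in d(df) is ∂^2 f/∂x ∂y - ∂^2 f/∂y ∂x = (0) - (0) = 0 (equality of mixed partials for smooth f).
Similarly for dx ∧ dz and dy ∧ dz — all coefficients vanish. So d(df) = 0.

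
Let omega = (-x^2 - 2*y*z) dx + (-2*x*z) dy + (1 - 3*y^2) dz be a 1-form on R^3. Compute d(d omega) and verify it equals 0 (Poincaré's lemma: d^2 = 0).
d(d omega) = 0

Step 1: d omega = sum_{i<j} (∂f_j/∂x_i - ∂f_i/∂x_j) dx_i ∧ dx_j:
  coeff of dx ∧ dy: 0
  coeff of dx ∧ dz: 2*y
  coeff of dy ∧ dz: 2*x - 6*y
Step 2: Apply d again to each 2-form coefficient. The only possible 3-form in R^3 is dx ∧ dy ∧ dz, with coefficient
  ∂(coeff of dy∧dz)/∂x - ∂(coeff of dx∧dz)/∂y + ∂(coeff of dx∧dy)/∂z
  = ∂/∂x (2*x - 6*y) - ∂/∂y (2*y) + ∂/∂z (0).
Each of these terms simplifies to sums of mixed partials that cancel in pairs. The result is 0 (by equality of mixed partials for smooth functions — Schwarz / Clairaut).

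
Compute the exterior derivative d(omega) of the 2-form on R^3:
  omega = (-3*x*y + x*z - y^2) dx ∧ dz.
d(omega) = (3*x + 2*y) dx ∧ dy ∧ dz

For a 2-form omega = sum_{i<j} g_{ij} dx_i ∧ dx_j, the exterior derivative is
  d(omega) = sum_{i<j} d(g_{ij}) ∧ dx_i ∧ dx_j = sum_{i<j, k} (∂g_{ij}/∂x_k) dx_k ∧ dx_i ∧ dx_j.
Expand each term, using dx_k ∧ dx_i ∧ dx_j = sgn(permutation) dx_{(a)} ∧ dx_{(b)} ∧ dx_{(c)} with (a < b < c) sorted:
  d(-3*x*y + x*z - y^2) includes (∂/∂y)(-3*x*y + x*z - y^2) dy = (-3*x - 2*y) dy, which multiplied by dx ∧ dz gives (3*x + 2*y) dx ∧ dy ∧ dz
Collecting like 3-forms: d(omega) = (3*x + 2*y) dx ∧ dy ∧ dz.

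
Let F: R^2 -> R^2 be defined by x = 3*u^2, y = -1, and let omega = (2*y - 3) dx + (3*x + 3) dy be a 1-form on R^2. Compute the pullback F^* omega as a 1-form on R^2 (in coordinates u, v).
F^* omega = (-30*u) du

Using F^*(f dg) = (f ∘ F) d(g ∘ F), substitute each coordinate x_i by F_i(u, v) in f_i, and replace dx_i by d F_i = (∂F_i/∂u) du + (∂F_i/∂v) dv.
  For the x component: f_1(F) = -5; d F_1 = (6*u) du + (0) dv
  For the y component: f_2(F) = 9*u^2 + 3; d F_2 = (0) du + (0) dv
Combining and collecting du, dv coefficients:
  coeff of du: -30*u
  coeff of dv: 0
F^* omega = (-30*u) du.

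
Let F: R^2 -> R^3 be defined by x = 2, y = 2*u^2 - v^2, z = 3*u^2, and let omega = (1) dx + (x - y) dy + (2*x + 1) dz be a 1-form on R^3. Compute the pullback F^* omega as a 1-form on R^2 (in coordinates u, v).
F^* omega = (2*u*(-4*u^2 + 2*v^2 + 19)) du + (2*v*(2*u^2 - v^2 - 2)) dv

Using F^*(f dg) = (f ∘ F) d(g ∘ F), substitute each coordinate x_i by F_i(u, v) in f_i, and replace dx_i by d F_i = (∂F_i/∂u) du + (∂F_i/∂v) dv.
  For the x component: f_1(F) = 1; d F_1 = (0) du + (0) dv
  For the y component: f_2(F) = -2*u^2 + v^2 + 2; d F_2 = (4*u) du + (-2*v) dv
  For the z component: f_3(F) = 5; d F_3 = (6*u) du + (0) dv
Combining and collecting du, dv coefficients:
  coeff of du: 2*u*(-4*u^2 + 2*v^2 + 19)
  coeff of dv: 2*v*(2*u^2 - v^2 - 2)
F^* omega = (2*u*(-4*u^2 + 2*v^2 + 19)) du + (2*v*(2*u^2 - v^2 - 2)) dv.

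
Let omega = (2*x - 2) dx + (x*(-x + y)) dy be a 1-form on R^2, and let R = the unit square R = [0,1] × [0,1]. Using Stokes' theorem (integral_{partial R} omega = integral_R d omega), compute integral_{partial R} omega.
integral_(partial R) omega = -1/2

Stokes: integral_partial_R omega = integral_R d omega with d omega = (∂Q/∂x - ∂P/∂y) dx ∧ dy.
  ∂Q/∂x = -2*x + y
  ∂P/∂y = 0
  integrand = ∂Q/∂x - ∂P/∂y = -2*x + y.
Integrating over R: integral_0^1 integral_0^1 (-2*x + y) dx dy = -1/2.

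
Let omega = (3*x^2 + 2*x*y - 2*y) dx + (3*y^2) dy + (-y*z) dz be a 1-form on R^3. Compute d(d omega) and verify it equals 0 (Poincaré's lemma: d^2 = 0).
d(d omega) = 0

Step 1: d omega = sum_{i<j} (∂f_j/∂x_i - ∂f_i/∂x_j) dx_i ∧ dx_j:
  coeff of dx ∧ dy: 2 - 2*x
  coeff of dx ∧ dz: 0
  coeff of dy ∧ dz: -z
Step 2: Apply d again to each 2-form coefficient. The only possible 3-form in R^3 is dx ∧ dy ∧ dz, with coefficient
  ∂(coeff of dy∧dz)/∂x - ∂(coeff of dx∧dz)/∂y + ∂(coeff of dx∧dy)/∂z
  = ∂/∂x (-z) - ∂/∂y (0) + ∂/∂z (2 - 2*x).
Each of these terms simplifies to sums of mixed partials that cancel in pairs. The result is 0 (by equality of mixed partials for smooth functions — Schwarz / Clairaut).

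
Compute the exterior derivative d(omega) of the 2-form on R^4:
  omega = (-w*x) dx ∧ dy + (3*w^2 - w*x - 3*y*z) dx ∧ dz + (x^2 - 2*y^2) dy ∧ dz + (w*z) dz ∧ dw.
d(omega) = (-x) dx ∧ dy ∧ dw + (2*x + 3*z) dx ∧ dy ∧ dz + (6*w - x) dx ∧ dz ∧ dw

For a 2-form omega = sum_{i<j} g_{ij} dx_i ∧ dx_j, the exterior derivative is
  d(omega) = sum_{i<j} d(g_{ij}) ∧ dx_i ∧ dx_j = sum_{i<j, k} (∂g_{ij}/∂x_k) dx_k ∧ dx_i ∧ dx_j.
Expand each term, using dx_k ∧ dx_i ∧ dx_j = sgn(permutation) dx_{(a)} ∧ dx_{(b)} ∧ dx_{(c)} with (a < b < c) sorted:
  d(-w*x) includes (∂/∂w)(-w*x) dw = (-x) dw, which multiplied by dx ∧ dy gives (-x) dx ∧ dy ∧ dw
  d(3*w^2 - w*x - 3*y*z) includes (∂/∂y)(3*w^2 - w*x - 3*y*z) dy = (-3*z) dy, which multiplied by dx ∧ dz gives (3*z) dx ∧ dy ∧ dz
  d(3*w^2 - w*x - 3*y*z) includes (∂/∂w)(3*w^2 - w*x - 3*y*z) dw = (6*w - x) dw, which multiplied by dx ∧ dz gives (6*w - x) dx ∧ dz ∧ dw
  d(x^2 - 2*y^2) includes (∂/∂x)(x^2 - 2*y^2) dx = (2*x) dx, which multiplied by dy ∧ dz gives (2*x) dx ∧ dy ∧ dz
Collecting like 3-forms: d(omega) = (-x) dx ∧ dy ∧ dw + (2*x + 3*z) dx ∧ dy ∧ dz + (6*w - x) dx ∧ dz ∧ dw.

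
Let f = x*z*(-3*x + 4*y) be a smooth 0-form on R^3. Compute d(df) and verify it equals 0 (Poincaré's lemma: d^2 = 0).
d(df) = 0

Step 1: df = sum_i (∂f/∂x_i) dx_i = (2*z*(-3*x + 2*y)) dx + (4*x*z) dy + (x*(-3*x + 4*y)) dz.
Step 2: Apply d again. Using the 1-form formula, the coefficient of dx ∧ dy in d(df) is ∂^2 f/∂x ∂y - ∂^2 f/∂y ∂x = (4*z) - (4*z) = 0 (equality of mixed partials for smooth f).
Similarly for dx ∧ dz and dy ∧ dz — all coefficients vanish. So d(df) = 0.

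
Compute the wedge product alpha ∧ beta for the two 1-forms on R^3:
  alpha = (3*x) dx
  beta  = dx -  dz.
alpha ∧ beta = (-3*x) dx ∧ dz

Distribute the wedge, using dx_i ∧ dx_j = -dx_j ∧ dx_i and dx_i ∧ dx_i = 0. For each pair (i, j) with i < j, the coefficient of dx_i ∧ dx_j in alpha ∧ beta is (alpha_i * beta_j - alpha_j * beta_i). Collecting: alpha ∧ beta = (-3*x) dx ∧ dz.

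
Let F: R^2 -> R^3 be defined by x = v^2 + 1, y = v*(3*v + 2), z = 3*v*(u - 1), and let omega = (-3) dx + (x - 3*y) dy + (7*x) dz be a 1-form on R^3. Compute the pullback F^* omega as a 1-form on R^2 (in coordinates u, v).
F^* omega = (21*v*(v^2 + 1)) du + (21*u*v^2 + 21*u - 48*v^3 - 73*v^2 - 12*v - 19) dv

Using F^*(f dg) = (f ∘ F) d(g ∘ F), substitute each coordinate x_i by F_i(u, v) in f_i, and replace dx_i by d F_i = (∂F_i/∂u) du + (∂F_i/∂v) dv.
  For the x component: f_1(F) = -3; d F_1 = (0) du + (2*v) dv
  For the y component: f_2(F) = -8*v^2 - 6*v + 1; d F_2 = (0) du + (6*v + 2) dv
  For the z component: f_3(F) = 7*v^2 + 7; d F_3 = (3*v) du + (3*u - 3) dv
Combining and collecting du, dv coefficients:
  coeff of du: 21*v*(v^2 + 1)
  coeff of dv: 21*u*v^2 + 21*u - 48*v^3 - 73*v^2 - 12*v - 19
F^* omega = (21*v*(v^2 + 1)) du + (21*u*v^2 + 21*u - 48*v^3 - 73*v^2 - 12*v - 19) dv.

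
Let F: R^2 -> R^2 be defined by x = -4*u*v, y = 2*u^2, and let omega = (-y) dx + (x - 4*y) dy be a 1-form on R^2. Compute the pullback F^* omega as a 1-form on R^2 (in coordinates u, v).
F^* omega = (8*u^2*(-4*u - v)) du + (8*u^3) dv

Using F^*(f dg) = (f ∘ F) d(g ∘ F), substitute each coordinate x_i by F_i(u, v) in f_i, and replace dx_i by d F_i = (∂F_i/∂u) du + (∂F_i/∂v) dv.
  For the x component: f_1(F) = -2*u^2; d F_1 = (-4*v) du + (-4*u) dv
  For the y component: f_2(F) = 4*u*(-2*u - v); d F_2 = (4*u) du + (0) dv
Combining and collecting du, dv coefficients:
  coeff of du: 8*u^2*(-4*u - v)
  coeff of dv: 8*u^3
F^* omega = (8*u^2*(-4*u - v)) du + (8*u^3) dv.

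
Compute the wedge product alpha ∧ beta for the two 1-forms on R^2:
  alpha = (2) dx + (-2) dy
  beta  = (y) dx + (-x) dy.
alpha ∧ beta = (-2*x + 2*y) dx ∧ dy

Distribute the wedge, using dx_i ∧ dx_j = -dx_j ∧ dx_i and dx_i ∧ dx_i = 0. For each pair (i, j) with i < j, the coefficient of dx_i ∧ dx_j in alpha ∧ beta is (alpha_i * beta_j - alpha_j * beta_i). Collecting: alpha ∧ beta = (-2*x + 2*y) dx ∧ dy.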